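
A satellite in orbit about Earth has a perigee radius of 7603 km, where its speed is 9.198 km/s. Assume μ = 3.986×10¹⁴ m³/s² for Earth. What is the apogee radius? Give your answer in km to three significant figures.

r_p = 7.603×10⁶ m.
Specific energy ε = v²/2 − μ/r = -1.013×10⁷ J/kg, so a = −μ/(2ε) = 1.968×10⁷ m.
The apsides satisfy r_p + r_a = 2a, so the apogee radius is 2a − r_p = 3.176×10⁷ m = 31765 km.

apogee radius ≈ 31800 km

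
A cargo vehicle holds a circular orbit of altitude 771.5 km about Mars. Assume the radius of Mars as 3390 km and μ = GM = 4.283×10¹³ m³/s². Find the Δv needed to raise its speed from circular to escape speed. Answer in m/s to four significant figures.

r = 3390 + 771.5 = 4161.5 km = 4.1615×10⁶ m.
Circular speed v_c = √(μ/r) = 3208 m/s.
Escape speed v_esc = √(2μ/r) = √2 × v_c = 4537 m/s.
Δv = v_esc − v_c = 1329 m/s.

Δv ≈ 1329 m/s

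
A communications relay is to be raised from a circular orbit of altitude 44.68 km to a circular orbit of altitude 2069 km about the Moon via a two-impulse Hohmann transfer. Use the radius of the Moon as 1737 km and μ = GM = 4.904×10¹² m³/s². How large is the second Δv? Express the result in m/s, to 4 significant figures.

r₁ = 1737 + 44.68 = 1781.7 km = 1.7817×10⁶ m.
r₂ = 1737 + 2069 = 3806.0 km = 3.8060×10⁶ m.
Transfer ellipse a_t = (r₁ + r₂)/2 = 2.794×10⁶ m.
At r₁: circular v_c1 = √(μ/r₁) = 1659 m/s; transfer-perilune v_p = √[μ(2/r₁ − 1/a_t)] = 1936 m/s.
At r₂: circular v_c2 = √(μ/r₂) = 1135 m/s; transfer-apolune v_a = √[μ(2/r₂ − 1/a_t)] = 906.5 m/s.
Δv₂ = v_c2 − v_a = 228.6 m/s.

Δv ≈ 228.6 m/s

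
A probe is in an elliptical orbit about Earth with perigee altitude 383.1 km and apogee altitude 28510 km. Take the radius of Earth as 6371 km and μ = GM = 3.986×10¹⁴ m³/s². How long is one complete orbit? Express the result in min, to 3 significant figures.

T ≈ 498 min

r_p = 6371 + 383.1 = 6754.1 km = 6.7541×10⁶ m.
r_a = 6371 + 28510 = 34881 km = 3.4881×10⁷ m.
Semi-major axis a = (r_p + r_a)/2 = (6754.1 + 34881)/2 = 20818 km = 2.082×10⁷ m.
By Kepler's third law T = 2π√(a³/μ) = 2π × 4.757×10³ = 2.989×10⁴ s.
= 498.2 min.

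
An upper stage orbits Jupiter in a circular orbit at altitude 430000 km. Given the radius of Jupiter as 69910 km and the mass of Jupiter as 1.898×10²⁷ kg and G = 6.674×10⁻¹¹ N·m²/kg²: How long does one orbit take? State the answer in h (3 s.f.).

μ = GM = 6.674×10⁻¹¹ × 1.898×10²⁷ = 1.267×10¹⁷ m³/s².
r = 69910 + 430000 = 499910 km = 4.9991×10⁸ m.
Kepler's third law: T = 2π√(r³/μ) = 2π√((4.999×10⁸)³ / 1.267×10¹⁷).
r³/μ = 9.863×10⁸ s², so T = 2π × 3.140×10⁴ = 1.973×10⁵ s.
Converting: 1.973×10⁵ s ÷ 3600 = 54.81 h.

T ≈ 54.8 h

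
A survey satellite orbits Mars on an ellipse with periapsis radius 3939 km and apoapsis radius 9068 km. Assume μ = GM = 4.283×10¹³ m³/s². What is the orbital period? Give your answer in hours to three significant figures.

Semi-major axis a = (r_p + r_a)/2 = (3939.0 + 9068.0)/2 = 6503.5 km = 6.504×10⁶ m.
By Kepler's third law T = 2π√(a³/μ) = 2π × 2.534×10³ = 1.592×10⁴ s.
= 4.423 hours.

T ≈ 4.42 hours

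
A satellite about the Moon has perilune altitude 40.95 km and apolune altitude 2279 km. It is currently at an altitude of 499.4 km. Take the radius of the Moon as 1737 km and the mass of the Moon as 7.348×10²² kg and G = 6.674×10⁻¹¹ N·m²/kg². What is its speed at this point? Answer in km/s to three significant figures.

v ≈ 1.64 km/s

μ = GM = 6.674×10⁻¹¹ × 7.348×10²² = 4.904×10¹² m³/s².
r_p = 1737 + 40.95 = 1778.0 km = 1.7780×10⁶ m.
r_a = 1737 + 2279 = 4016.0 km = 4.0160×10⁶ m.
r = 1737 + 499.4 = 2236.4 km = 2.236×10⁶ m.
Semi-major axis a = (r_p + r_a)/2 = 2897.0 km = 2.897×10⁶ m.
Vis-viva: v² = μ(2/r − 1/a) = 4.904×10¹² × (8.943×10⁻⁷ − 3.452×10⁻⁷) = 2.693×10⁶ m²/s².
v = 1641 m/s = 1.641 km/s.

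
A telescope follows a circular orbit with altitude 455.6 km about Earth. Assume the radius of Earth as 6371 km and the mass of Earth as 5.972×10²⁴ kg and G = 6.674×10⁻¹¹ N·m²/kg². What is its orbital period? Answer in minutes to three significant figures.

T ≈ 93.6 minutes

μ = GM = 6.674×10⁻¹¹ × 5.972×10²⁴ = 3.986×10¹⁴ m³/s².
r = 6371 + 455.6 = 6826.6 km = 6.8266×10⁶ m.
Kepler's third law: T = 2π√(r³/μ) = 2π√((6.827×10⁶)³ / 3.986×10¹⁴).
r³/μ = 7.982×10⁵ s², so T = 2π × 8.934×10² = 5.613×10³ s.
Converting: 5.613×10³ s ÷ 60.00 = 93.56 minutes.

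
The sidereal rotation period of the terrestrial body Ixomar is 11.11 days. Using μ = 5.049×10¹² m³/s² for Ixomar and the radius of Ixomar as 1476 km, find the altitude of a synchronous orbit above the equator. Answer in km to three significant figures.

T = 11.11 days = 9.599×10⁵ s.
A synchronous orbit has period T, so by Kepler's third law a = (μT²/4π²)^(1/3).
μT²/4π² = 5.049×10¹² × (9.599×10⁵)² / 39.48 = 1.178×10²³ m³.
a = 4.903×10⁷ m = 49027 km.
Altitude h = a − R = 49027 − 1476 = 47551 km.

h_sync ≈ 47600 km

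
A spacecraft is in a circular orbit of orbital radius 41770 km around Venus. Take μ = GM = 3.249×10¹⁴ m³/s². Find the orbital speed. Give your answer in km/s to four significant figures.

v ≈ 2.789 km/s

r = 41770 km = 4.177×10⁷ m.
For a circular orbit v = √(μ/r) = √(3.249×10¹⁴ / 4.177×10⁷) = √(7.778×10⁶) = 2789 m/s.
That is 2.789 km/s.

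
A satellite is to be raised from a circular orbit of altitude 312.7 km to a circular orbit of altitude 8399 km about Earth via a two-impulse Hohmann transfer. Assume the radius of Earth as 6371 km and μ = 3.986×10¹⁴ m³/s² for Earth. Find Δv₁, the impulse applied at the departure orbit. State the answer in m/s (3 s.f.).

Δv ≈ 1340 m/s

r₁ = 6371 + 312.7 = 6683.7 km = 6.6837×10⁶ m.
r₂ = 6371 + 8399 = 14770 km = 1.4770×10⁷ m.
Transfer ellipse a_t = (r₁ + r₂)/2 = 1.073×10⁷ m.
At r₁: circular v_c1 = √(μ/r₁) = 7723 m/s; transfer-perigee v_p = √[μ(2/r₁ − 1/a_t)] = 9062 m/s.
Δv₁ = v_p − v_c1 = 1339 m/s.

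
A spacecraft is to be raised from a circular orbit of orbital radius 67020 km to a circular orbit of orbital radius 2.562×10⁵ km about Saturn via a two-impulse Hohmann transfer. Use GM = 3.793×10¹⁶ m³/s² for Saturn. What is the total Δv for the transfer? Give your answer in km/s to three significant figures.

r₁ = 67020 km = 6.702×10⁷ m.
r₂ = 2.562×10⁵ km = 2.562×10⁸ m.
Transfer ellipse a_t = (r₁ + r₂)/2 = 1.616×10⁸ m.
At r₁: circular v_c1 = √(μ/r₁) = 23790 m/s; transfer-perikrone v_p = √[μ(2/r₁ − 1/a_t)] = 29950 m/s.
Δv₁ = v_p − v_c1 = 6164 m/s.
At r₂: circular v_c2 = √(μ/r₂) = 12170 m/s; transfer-apokrone v_a = √[μ(2/r₂ − 1/a_t)] = 7836 m/s.
Δv₂ = v_c2 − v_a = 4332 m/s.
Total Δv = Δv₁ + Δv₂ = 10500 m/s = 10.50 km/s.

Δv_total ≈ 10.5 km/s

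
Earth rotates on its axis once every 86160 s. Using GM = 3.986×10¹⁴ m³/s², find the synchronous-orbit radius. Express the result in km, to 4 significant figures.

A synchronous orbit has period T, so by Kepler's third law a = (μT²/4π²)^(1/3).
μT²/4π² = 3.986×10¹⁴ × (8.616×10⁴)² / 39.48 = 7.495×10²² m³.
a = 4.216×10⁷ m = 42163 km.

r_sync ≈ 42160 km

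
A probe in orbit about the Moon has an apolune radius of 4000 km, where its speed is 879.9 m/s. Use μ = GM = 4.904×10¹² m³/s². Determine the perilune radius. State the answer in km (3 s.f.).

perilune radius ≈ 1850 km

r_a = 4.000×10⁶ m.
Specific energy ε = v²/2 − μ/r = -8.389×10⁵ J/kg, so a = −μ/(2ε) = 2.923×10⁶ m.
The apsides satisfy r_p + r_a = 2a, so the perilune radius is 2a − r_a = 1.846×10⁶ m = 1845.8 km.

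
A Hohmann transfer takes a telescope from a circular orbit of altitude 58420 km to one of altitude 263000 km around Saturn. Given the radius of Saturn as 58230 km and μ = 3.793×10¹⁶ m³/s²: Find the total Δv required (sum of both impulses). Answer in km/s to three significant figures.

Δv_total ≈ 6.74 km/s

r₁ = 58230 + 58420 = 116650 km = 1.1665×10⁸ m.
r₂ = 58230 + 263000 = 321230 km = 3.2123×10⁸ m.
Transfer ellipse a_t = (r₁ + r₂)/2 = 2.189×10⁸ m.
At r₁: circular v_c1 = √(μ/r₁) = 18030 m/s; transfer-perikrone v_p = √[μ(2/r₁ − 1/a_t)] = 21840 m/s.
Δv₁ = v_p − v_c1 = 3810 m/s.
At r₂: circular v_c2 = √(μ/r₂) = 10870 m/s; transfer-apokrone v_a = √[μ(2/r₂ − 1/a_t)] = 7932 m/s.
Δv₂ = v_c2 − v_a = 2935 m/s.
Total Δv = Δv₁ + Δv₂ = 6745 m/s = 6.745 km/s.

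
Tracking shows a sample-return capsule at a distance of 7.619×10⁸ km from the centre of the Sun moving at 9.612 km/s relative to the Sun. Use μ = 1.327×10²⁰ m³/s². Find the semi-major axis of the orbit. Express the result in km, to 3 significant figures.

r = 7.619×10¹¹ m.
Specific orbital energy ε = v²/2 − μ/r = (9612)²/2 − 1.327×10²⁰/7.619×10¹¹ = -1.280×10⁸ J/kg.
Since ε = −μ/(2a), a = −μ/(2ε) = 5.185×10¹¹ m = 5.1846×10⁸ km.

a ≈ 5.18×10⁸ km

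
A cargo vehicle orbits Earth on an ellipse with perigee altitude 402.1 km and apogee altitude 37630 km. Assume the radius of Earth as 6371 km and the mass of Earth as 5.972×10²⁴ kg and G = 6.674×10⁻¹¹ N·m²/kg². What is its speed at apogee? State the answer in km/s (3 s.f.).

v ≈ 1.55 km/s

μ = GM = 6.674×10⁻¹¹ × 5.972×10²⁴ = 3.986×10¹⁴ m³/s².
r_p = 6371 + 402.1 = 6773.1 km = 6.7731×10⁶ m.
r_a = 6371 + 37630 = 44001 km = 4.4001×10⁷ m.
Semi-major axis a = (r_p + r_a)/2 = 25387 km = 2.539×10⁷ m.
Vis-viva: v² = μ(2/r − 1/a) = 3.986×10¹⁴ × (4.545×10⁻⁸ − 3.939×10⁻⁸) = 2.417×10⁶ m²/s².
v = 1555 m/s = 1.555 km/s.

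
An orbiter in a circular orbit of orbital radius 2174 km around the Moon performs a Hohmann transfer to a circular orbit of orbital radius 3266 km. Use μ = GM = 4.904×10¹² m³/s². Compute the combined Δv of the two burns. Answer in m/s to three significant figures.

Δv_total ≈ 274 m/s

r₁ = 2174 km = 2.174×10⁶ m.
r₂ = 3266 km = 3.266×10⁶ m.
Transfer ellipse a_t = (r₁ + r₂)/2 = 2.720×10⁶ m.
At r₁: circular v_c1 = √(μ/r₁) = 1502 m/s; transfer-perilune v_p = √[μ(2/r₁ − 1/a_t)] = 1646 m/s.
Δv₁ = v_p − v_c1 = 143.9 m/s.
At r₂: circular v_c2 = √(μ/r₂) = 1225 m/s; transfer-apolune v_a = √[μ(2/r₂ − 1/a_t)] = 1096 m/s.
Δv₂ = v_c2 − v_a = 129.9 m/s.
Total Δv = Δv₁ + Δv₂ = 273.7 m/s.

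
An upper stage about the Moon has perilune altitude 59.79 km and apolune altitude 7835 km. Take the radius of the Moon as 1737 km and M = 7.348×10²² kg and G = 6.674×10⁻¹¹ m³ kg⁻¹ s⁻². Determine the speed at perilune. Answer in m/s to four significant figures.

μ = GM = 6.674×10⁻¹¹ × 7.348×10²² = 4.904×10¹² m³/s².
r_p = 1737 + 59.79 = 1796.8 km = 1.7968×10⁶ m.
r_a = 1737 + 7835 = 9572.0 km = 9.5720×10⁶ m.
Semi-major axis a = (r_p + r_a)/2 = 5684.4 km = 5.684×10⁶ m.
Vis-viva: v² = μ(2/r − 1/a) = 4.904×10¹² × (1.113×10⁻⁶ − 1.759×10⁻⁷) = 4.596×10⁶ m²/s².
v = 2144 m/s.

v ≈ 2144 m/s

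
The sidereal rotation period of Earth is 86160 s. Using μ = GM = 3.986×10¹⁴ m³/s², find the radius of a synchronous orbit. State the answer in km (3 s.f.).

r_sync ≈ 42200 km

A synchronous orbit has period T, so by Kepler's third law a = (μT²/4π²)^(1/3).
μT²/4π² = 3.986×10¹⁴ × (8.616×10⁴)² / 39.48 = 7.495×10²² m³.
a = 4.216×10⁷ m = 42163 km.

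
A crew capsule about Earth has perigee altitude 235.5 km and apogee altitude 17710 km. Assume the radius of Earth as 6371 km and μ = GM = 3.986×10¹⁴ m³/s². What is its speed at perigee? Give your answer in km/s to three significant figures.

v ≈ 9.73 km/s

r_p = 6371 + 235.5 = 6606.5 km = 6.6065×10⁶ m.
r_a = 6371 + 17710 = 24081 km = 2.4081×10⁷ m.
Semi-major axis a = (r_p + r_a)/2 = 15344 km = 1.534×10⁷ m.
Vis-viva: v² = μ(2/r − 1/a) = 3.986×10¹⁴ × (3.027×10⁻⁷ − 6.517×10⁻⁸) = 9.469×10⁷ m²/s².
v = 9731 m/s = 9.731 km/s.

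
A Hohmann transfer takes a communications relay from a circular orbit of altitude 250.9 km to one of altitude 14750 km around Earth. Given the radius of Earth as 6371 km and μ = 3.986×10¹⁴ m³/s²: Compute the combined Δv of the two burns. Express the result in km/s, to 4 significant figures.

r₁ = 6371 + 250.9 = 6621.9 km = 6.6219×10⁶ m.
r₂ = 6371 + 14750 = 21121 km = 2.1121×10⁷ m.
Transfer ellipse a_t = (r₁ + r₂)/2 = 1.387×10⁷ m.
At r₁: circular v_c1 = √(μ/r₁) = 7758 m/s; transfer-perigee v_p = √[μ(2/r₁ − 1/a_t)] = 9574 m/s.
Δv₁ = v_p − v_c1 = 1815 m/s.
At r₂: circular v_c2 = √(μ/r₂) = 4344 m/s; transfer-apogee v_a = √[μ(2/r₂ − 1/a_t)] = 3002 m/s.
Δv₂ = v_c2 − v_a = 1343 m/s.
Total Δv = Δv₁ + Δv₂ = 3158 m/s = 3.158 km/s.

Δv_total ≈ 3.158 km/s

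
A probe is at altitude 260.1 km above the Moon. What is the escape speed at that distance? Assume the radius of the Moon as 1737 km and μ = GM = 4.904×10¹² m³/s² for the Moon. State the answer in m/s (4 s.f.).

v_esc ≈ 2216 m/s

r = 1737 + 260.1 = 1997.1 km = 1.9971×10⁶ m.
Escape speed v_esc = √(2μ/r) = √(2 × 4.904×10¹² / 1.997×10⁶) = √(4.911×10⁶) = 2216 m/s.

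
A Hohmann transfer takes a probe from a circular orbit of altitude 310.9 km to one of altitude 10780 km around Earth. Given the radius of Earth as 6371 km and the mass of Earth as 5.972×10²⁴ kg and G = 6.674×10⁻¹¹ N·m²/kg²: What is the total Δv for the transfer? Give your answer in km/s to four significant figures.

μ = GM = 6.674×10⁻¹¹ × 5.972×10²⁴ = 3.986×10¹⁴ m³/s².
r₁ = 6371 + 310.9 = 6681.9 km = 6.6819×10⁶ m.
r₂ = 6371 + 10780 = 17151 km = 1.7151×10⁷ m.
Transfer ellipse a_t = (r₁ + r₂)/2 = 1.192×10⁷ m.
At r₁: circular v_c1 = √(μ/r₁) = 7723 m/s; transfer-perigee v_p = √[μ(2/r₁ − 1/a_t)] = 9266 m/s.
Δv₁ = v_p − v_c1 = 1542 m/s.
At r₂: circular v_c2 = √(μ/r₂) = 4821 m/s; transfer-apogee v_a = √[μ(2/r₂ − 1/a_t)] = 3610 m/s.
Δv₂ = v_c2 − v_a = 1211 m/s.
Total Δv = Δv₁ + Δv₂ = 2753 m/s = 2.753 km/s.

Δv_total ≈ 2.753 km/s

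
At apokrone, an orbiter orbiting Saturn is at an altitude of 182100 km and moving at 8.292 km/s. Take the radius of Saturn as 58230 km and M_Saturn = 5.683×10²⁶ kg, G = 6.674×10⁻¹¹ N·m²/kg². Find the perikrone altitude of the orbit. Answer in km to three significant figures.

perikrone altitude ≈ 8700 km

μ = GM = 6.674×10⁻¹¹ × 5.683×10²⁶ = 3.793×10¹⁶ m³/s².
r_a = 58230 + 182100 = 2.4033×10⁵ km = 2.403×10⁸ m.
Specific energy ε = v²/2 − μ/r = -1.234×10⁸ J/kg, so a = −μ/(2ε) = 1.536×10⁸ m.
The apsides satisfy r_p + r_a = 2a, so the perikrone radius is 2a − r_a = 6.693×10⁷ m = 66934 km.
Perikrone altitude = 66934 − 58230 = 8703.5 km.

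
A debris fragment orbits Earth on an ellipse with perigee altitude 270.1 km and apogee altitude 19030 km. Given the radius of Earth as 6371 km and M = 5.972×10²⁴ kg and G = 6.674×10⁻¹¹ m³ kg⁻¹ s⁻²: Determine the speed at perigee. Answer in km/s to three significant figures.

v ≈ 9.75 km/s

μ = GM = 6.674×10⁻¹¹ × 5.972×10²⁴ = 3.986×10¹⁴ m³/s².
r_p = 6371 + 270.1 = 6641.1 km = 6.6411×10⁶ m.
r_a = 6371 + 19030 = 25401 km = 2.5401×10⁷ m.
Semi-major axis a = (r_p + r_a)/2 = 16021 km = 1.602×10⁷ m.
Vis-viva: v² = μ(2/r − 1/a) = 3.986×10¹⁴ × (3.012×10⁻⁷ − 6.242×10⁻⁸) = 9.515×10⁷ m²/s².
v = 9755 m/s = 9.755 km/s.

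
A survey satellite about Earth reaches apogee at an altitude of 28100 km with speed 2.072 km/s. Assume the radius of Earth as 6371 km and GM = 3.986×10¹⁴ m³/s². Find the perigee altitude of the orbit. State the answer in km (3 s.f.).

perigee altitude ≈ 1490 km

r_a = 6371 + 28100 = 34471 km = 3.447×10⁷ m.
Specific energy ε = v²/2 − μ/r = -9.417×10⁶ J/kg, so a = −μ/(2ε) = 2.116×10⁷ m.
The apsides satisfy r_p + r_a = 2a, so the perigee radius is 2a − r_a = 7.858×10⁶ m = 7857.8 km.
Perigee altitude = 7857.8 − 6371 = 1486.8 km.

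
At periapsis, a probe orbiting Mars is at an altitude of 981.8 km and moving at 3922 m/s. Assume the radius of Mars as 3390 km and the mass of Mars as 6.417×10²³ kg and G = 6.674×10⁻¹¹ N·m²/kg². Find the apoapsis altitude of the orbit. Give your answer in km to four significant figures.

μ = GM = 6.674×10⁻¹¹ × 6.417×10²³ = 4.283×10¹³ m³/s².
r_p = 3390 + 981.8 = 4371.8 km = 4.372×10⁶ m.
Specific energy ε = v²/2 − μ/r = -2.105×10⁶ J/kg, so a = −μ/(2ε) = 1.017×10⁷ m.
The apsides satisfy r_p + r_a = 2a, so the apoapsis radius is 2a − r_p = 1.597×10⁷ m = 15972 km.
Apoapsis altitude = 15972 − 3390 = 12582 km.

apoapsis altitude ≈ 12580 km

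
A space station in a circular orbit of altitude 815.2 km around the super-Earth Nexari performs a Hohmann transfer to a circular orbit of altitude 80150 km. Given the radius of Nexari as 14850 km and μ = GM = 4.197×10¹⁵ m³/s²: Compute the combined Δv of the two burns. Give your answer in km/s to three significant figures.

Δv_total ≈ 8.19 km/s

r₁ = 14850 + 815.2 = 15665 km = 1.5665×10⁷ m.
r₂ = 14850 + 80150 = 95000 km = 9.5000×10⁷ m.
Transfer ellipse a_t = (r₁ + r₂)/2 = 5.533×10⁷ m.
At r₁: circular v_c1 = √(μ/r₁) = 16370 m/s; transfer-periapsis v_p = √[μ(2/r₁ − 1/a_t)] = 21450 m/s.
Δv₁ = v_p − v_c1 = 5079 m/s.
At r₂: circular v_c2 = √(μ/r₂) = 6647 m/s; transfer-apoapsis v_a = √[μ(2/r₂ − 1/a_t)] = 3537 m/s.
Δv₂ = v_c2 − v_a = 3110 m/s.
Total Δv = Δv₁ + Δv₂ = 8189 m/s = 8.189 km/s.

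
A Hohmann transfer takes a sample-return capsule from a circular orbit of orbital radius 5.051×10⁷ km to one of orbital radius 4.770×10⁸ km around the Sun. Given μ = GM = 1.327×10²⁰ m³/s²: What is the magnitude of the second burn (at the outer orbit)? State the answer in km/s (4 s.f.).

Δv ≈ 9.380 km/s

r₁ = 5.051×10⁷ km = 5.051×10¹⁰ m.
r₂ = 4.770×10⁸ km = 4.770×10¹¹ m.
Transfer ellipse a_t = (r₁ + r₂)/2 = 2.638×10¹¹ m.
At r₁: circular v_c1 = √(μ/r₁) = 51260 m/s; transfer-perihelion v_p = √[μ(2/r₁ − 1/a_t)] = 68930 m/s.
At r₂: circular v_c2 = √(μ/r₂) = 16680 m/s; transfer-aphelion v_a = √[μ(2/r₂ − 1/a_t)] = 7299 m/s.
Δv₂ = v_c2 − v_a = 9380 m/s.
= 9.380 km/s.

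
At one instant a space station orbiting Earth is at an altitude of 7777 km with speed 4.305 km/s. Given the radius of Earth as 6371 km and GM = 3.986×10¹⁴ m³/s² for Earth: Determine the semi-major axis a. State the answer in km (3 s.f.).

a ≈ 10500 km

r = 6371 + 7777 = 14148 km = 1.415×10⁷ m.
Specific orbital energy ε = v²/2 − μ/r = (4305)²/2 − 3.986×10¹⁴/1.415×10⁷ = -1.891×10⁷ J/kg.
Since ε = −μ/(2a), a = −μ/(2ε) = 1.054×10⁷ m = 10541 km.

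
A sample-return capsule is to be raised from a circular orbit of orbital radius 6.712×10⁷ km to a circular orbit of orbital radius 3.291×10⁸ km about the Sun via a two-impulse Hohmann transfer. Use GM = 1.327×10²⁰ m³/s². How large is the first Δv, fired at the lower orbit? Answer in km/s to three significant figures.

r₁ = 6.712×10⁷ km = 6.712×10¹⁰ m.
r₂ = 3.291×10⁸ km = 3.291×10¹¹ m.
Transfer ellipse a_t = (r₁ + r₂)/2 = 1.981×10¹¹ m.
At r₁: circular v_c1 = √(μ/r₁) = 44460 m/s; transfer-perihelion v_p = √[μ(2/r₁ − 1/a_t)] = 57310 m/s.
Δv₁ = v_p − v_c1 = 12840 m/s.
= 12.84 km/s.

Δv ≈ 12.8 km/s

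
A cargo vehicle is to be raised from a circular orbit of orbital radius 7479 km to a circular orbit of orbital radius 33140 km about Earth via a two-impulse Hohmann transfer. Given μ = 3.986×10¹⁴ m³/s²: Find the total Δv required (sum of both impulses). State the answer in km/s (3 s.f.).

r₁ = 7479 km = 7.479×10⁶ m.
r₂ = 33140 km = 3.314×10⁷ m.
Transfer ellipse a_t = (r₁ + r₂)/2 = 2.031×10⁷ m.
At r₁: circular v_c1 = √(μ/r₁) = 7300 m/s; transfer-perigee v_p = √[μ(2/r₁ − 1/a_t)] = 9326 m/s.
Δv₁ = v_p − v_c1 = 2025 m/s.
At r₂: circular v_c2 = √(μ/r₂) = 3468 m/s; transfer-apogee v_a = √[μ(2/r₂ − 1/a_t)] = 2105 m/s.
Δv₂ = v_c2 − v_a = 1364 m/s.
Total Δv = Δv₁ + Δv₂ = 3389 m/s = 3.389 km/s.

Δv_total ≈ 3.39 km/s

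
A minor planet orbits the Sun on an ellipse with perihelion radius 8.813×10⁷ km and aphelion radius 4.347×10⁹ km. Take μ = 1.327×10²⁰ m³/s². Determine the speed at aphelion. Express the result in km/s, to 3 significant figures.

v ≈ 1.10 km/s

Semi-major axis a = (r_p + r_a)/2 = 2.2176×10⁹ km = 2.218×10¹² m.
Vis-viva: v² = μ(2/r − 1/a) = 1.327×10²⁰ × (4.601×10⁻¹³ − 4.509×10⁻¹³) = 1.213×10⁶ m²/s².
v = 1101 m/s = 1.101 km/s.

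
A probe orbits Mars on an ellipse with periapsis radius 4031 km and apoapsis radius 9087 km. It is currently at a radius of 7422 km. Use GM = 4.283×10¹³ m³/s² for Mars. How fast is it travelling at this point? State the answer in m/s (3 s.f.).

Semi-major axis a = (r_p + r_a)/2 = 6559.0 km = 6.559×10⁶ m.
Vis-viva: v² = μ(2/r − 1/a) = 4.283×10¹³ × (2.695×10⁻⁷ − 1.525×10⁻⁷) = 5.011×10⁶ m²/s².
v = 2239 m/s.

v ≈ 2240 m/s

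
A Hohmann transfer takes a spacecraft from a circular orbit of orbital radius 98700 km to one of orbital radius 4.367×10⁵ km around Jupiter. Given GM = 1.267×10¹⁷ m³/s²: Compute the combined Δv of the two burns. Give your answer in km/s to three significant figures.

Δv_total ≈ 16.6 km/s

r₁ = 98700 km = 9.870×10⁷ m.
r₂ = 4.367×10⁵ km = 4.367×10⁸ m.
Transfer ellipse a_t = (r₁ + r₂)/2 = 2.677×10⁸ m.
At r₁: circular v_c1 = √(μ/r₁) = 35830 m/s; transfer-perijove v_p = √[μ(2/r₁ − 1/a_t)] = 45760 m/s.
Δv₁ = v_p − v_c1 = 9933 m/s.
At r₂: circular v_c2 = √(μ/r₂) = 17030 m/s; transfer-apojove v_a = √[μ(2/r₂ − 1/a_t)] = 10340 m/s.
Δv₂ = v_c2 − v_a = 6691 m/s.
Total Δv = Δv₁ + Δv₂ = 16620 m/s = 16.62 km/s.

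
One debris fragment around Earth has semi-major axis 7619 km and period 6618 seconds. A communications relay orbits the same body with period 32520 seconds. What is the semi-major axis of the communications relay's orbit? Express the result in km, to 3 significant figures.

Kepler's third law: a³ ∝ T², so a₂ = a₁ (T₂/T₁)^(2/3).
T₂/T₁ = 4.914, (T₂/T₁)^(2/3) = 2.890.
a₂ = 7619 × 2.890 = 22020 km.

a₂ ≈ 22000 km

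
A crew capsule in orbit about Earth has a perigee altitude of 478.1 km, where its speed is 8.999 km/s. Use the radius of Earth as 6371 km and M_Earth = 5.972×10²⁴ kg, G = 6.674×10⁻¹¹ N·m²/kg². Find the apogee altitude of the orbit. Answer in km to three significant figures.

apogee altitude ≈ 9300 km

μ = GM = 6.674×10⁻¹¹ × 5.972×10²⁴ = 3.986×10¹⁴ m³/s².
r_p = 6371 + 478.1 = 6849.1 km = 6.849×10⁶ m.
Specific energy ε = v²/2 − μ/r = -1.770×10⁷ J/kg, so a = −μ/(2ε) = 1.126×10⁷ m.
The apsides satisfy r_p + r_a = 2a, so the apogee radius is 2a − r_p = 1.567×10⁷ m = 15666 km.
Apogee altitude = 15666 − 6371 = 9295.2 km.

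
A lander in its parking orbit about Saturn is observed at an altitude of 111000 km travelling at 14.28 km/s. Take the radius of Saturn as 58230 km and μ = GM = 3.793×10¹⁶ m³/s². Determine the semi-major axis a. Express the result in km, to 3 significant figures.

a ≈ 1.55×10⁵ km

r = 58230 + 111000 = 1.6923×10⁵ km = 1.692×10⁸ m.
Vis-viva rearranged: 1/a = 2/r − v²/μ = 1.182×10⁻⁸ − 5.376×10⁻⁹ = 6.442×10⁻⁹ m⁻¹.
a = 1.552×10⁸ m = 1.5523×10⁵ km.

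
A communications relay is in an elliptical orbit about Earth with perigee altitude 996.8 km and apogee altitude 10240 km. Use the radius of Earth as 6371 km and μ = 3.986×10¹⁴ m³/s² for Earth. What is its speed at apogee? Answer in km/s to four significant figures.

v ≈ 3.840 km/s

r_p = 6371 + 996.8 = 7367.8 km = 7.3678×10⁶ m.
r_a = 6371 + 10240 = 16611 km = 1.6611×10⁷ m.
Semi-major axis a = (r_p + r_a)/2 = 11989 km = 1.199×10⁷ m.
Vis-viva: v² = μ(2/r − 1/a) = 3.986×10¹⁴ × (1.204×10⁻⁷ − 8.341×10⁻⁸) = 1.475×10⁷ m²/s².
v = 3840 m/s = 3.840 km/s.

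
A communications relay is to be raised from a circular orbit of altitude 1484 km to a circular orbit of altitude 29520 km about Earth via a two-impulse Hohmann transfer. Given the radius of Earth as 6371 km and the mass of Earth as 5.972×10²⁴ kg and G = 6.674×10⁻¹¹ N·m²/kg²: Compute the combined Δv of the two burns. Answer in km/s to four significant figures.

Δv_total ≈ 3.337 km/s

μ = GM = 6.674×10⁻¹¹ × 5.972×10²⁴ = 3.986×10¹⁴ m³/s².
r₁ = 6371 + 1484 = 7855.0 km = 7.8550×10⁶ m.
r₂ = 6371 + 29520 = 35891 km = 3.5891×10⁷ m.
Transfer ellipse a_t = (r₁ + r₂)/2 = 2.187×10⁷ m.
At r₁: circular v_c1 = √(μ/r₁) = 7123 m/s; transfer-perigee v_p = √[μ(2/r₁ − 1/a_t)] = 9125 m/s.
Δv₁ = v_p − v_c1 = 2001 m/s.
At r₂: circular v_c2 = √(μ/r₂) = 3332 m/s; transfer-apogee v_a = √[μ(2/r₂ − 1/a_t)] = 1997 m/s.
Δv₂ = v_c2 − v_a = 1335 m/s.
Total Δv = Δv₁ + Δv₂ = 3337 m/s = 3.337 km/s.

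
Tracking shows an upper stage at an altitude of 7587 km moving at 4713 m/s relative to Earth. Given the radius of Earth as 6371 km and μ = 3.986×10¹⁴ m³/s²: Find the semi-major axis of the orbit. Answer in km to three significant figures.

r = 6371 + 7587 = 13958 km = 1.396×10⁷ m.
Vis-viva rearranged: 1/a = 2/r − v²/μ = 1.433×10⁻⁷ − 5.573×10⁻⁸ = 8.756×10⁻⁸ m⁻¹.
a = 1.142×10⁷ m = 11421 km.

a ≈ 11400 km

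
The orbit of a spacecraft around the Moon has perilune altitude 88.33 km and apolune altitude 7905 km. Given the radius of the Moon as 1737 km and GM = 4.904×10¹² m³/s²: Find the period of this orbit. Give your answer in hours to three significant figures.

r_p = 1737 + 88.33 = 1825.3 km = 1.8253×10⁶ m.
r_a = 1737 + 7905 = 9642.0 km = 9.6420×10⁶ m.
Semi-major axis a = (r_p + r_a)/2 = (1825.3 + 9642.0)/2 = 5733.7 km = 5.734×10⁶ m.
By Kepler's third law T = 2π√(a³/μ) = 2π × 6.200×10³ = 3.895×10⁴ s.
= 10.82 hours.

T ≈ 10.8 hours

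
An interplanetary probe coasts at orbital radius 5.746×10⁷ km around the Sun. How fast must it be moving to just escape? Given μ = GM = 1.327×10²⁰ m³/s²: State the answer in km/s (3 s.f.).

v_esc ≈ 68.0 km/s

r = 5.746×10⁷ km = 5.746×10¹⁰ m.
Escape speed v_esc = √(2μ/r) = √(2 × 1.327×10²⁰ / 5.746×10¹⁰) = √(4.619×10⁹) = 67960 m/s.
= 67.96 km/s.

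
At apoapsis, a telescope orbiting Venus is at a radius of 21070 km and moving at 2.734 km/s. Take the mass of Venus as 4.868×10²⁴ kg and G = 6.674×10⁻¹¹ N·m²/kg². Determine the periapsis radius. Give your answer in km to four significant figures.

periapsis radius ≈ 6741 km

μ = GM = 6.674×10⁻¹¹ × 4.868×10²⁴ = 3.249×10¹⁴ m³/s².
r_a = 2.107×10⁷ m.
Specific energy ε = v²/2 − μ/r = -1.168×10⁷ J/kg, so a = −μ/(2ε) = 1.391×10⁷ m.
The apsides satisfy r_p + r_a = 2a, so the periapsis radius is 2a − r_a = 6.741×10⁶ m = 6740.7 km.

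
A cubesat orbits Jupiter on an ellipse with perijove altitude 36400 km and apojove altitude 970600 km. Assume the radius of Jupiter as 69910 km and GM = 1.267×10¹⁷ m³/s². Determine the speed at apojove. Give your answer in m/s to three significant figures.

r_p = 69910 + 36400 = 106310 km = 1.0631×10⁸ m.
r_a = 69910 + 970600 = 1040500 km = 1.0405×10⁹ m.
Semi-major axis a = (r_p + r_a)/2 = 5.7341×10⁵ km = 5.734×10⁸ m.
Vis-viva: v² = μ(2/r − 1/a) = 1.267×10¹⁷ × (1.922×10⁻⁹ − 1.744×10⁻⁹) = 2.258×10⁷ m²/s².
v = 4751 m/s.

v ≈ 4750 m/s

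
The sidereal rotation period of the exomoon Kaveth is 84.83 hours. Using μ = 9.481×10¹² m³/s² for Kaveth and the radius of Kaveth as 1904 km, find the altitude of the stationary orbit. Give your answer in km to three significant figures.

T = 84.83 hours = 3.054×10⁵ s.
A synchronous orbit has period T, so by Kepler's third law a = (μT²/4π²)^(1/3).
μT²/4π² = 9.481×10¹² × (3.054×10⁵)² / 39.48 = 2.240×10²² m³.
a = 2.819×10⁷ m = 28188 km.
Altitude h = a − R = 28188 − 1904 = 26284 km.

h_sync ≈ 26300 km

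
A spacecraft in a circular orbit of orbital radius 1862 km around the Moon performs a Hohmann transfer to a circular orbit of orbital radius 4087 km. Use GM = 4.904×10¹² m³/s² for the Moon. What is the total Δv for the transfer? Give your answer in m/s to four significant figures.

Δv_total ≈ 508.2 m/s

r₁ = 1862 km = 1.862×10⁶ m.
r₂ = 4087 km = 4.087×10⁶ m.
Transfer ellipse a_t = (r₁ + r₂)/2 = 2.974×10⁶ m.
At r₁: circular v_c1 = √(μ/r₁) = 1623 m/s; transfer-perilune v_p = √[μ(2/r₁ − 1/a_t)] = 1902 m/s.
Δv₁ = v_p − v_c1 = 279.4 m/s.
At r₂: circular v_c2 = √(μ/r₂) = 1095 m/s; transfer-apolune v_a = √[μ(2/r₂ − 1/a_t)] = 866.7 m/s.
Δv₂ = v_c2 − v_a = 228.7 m/s.
Total Δv = Δv₁ + Δv₂ = 508.2 m/s.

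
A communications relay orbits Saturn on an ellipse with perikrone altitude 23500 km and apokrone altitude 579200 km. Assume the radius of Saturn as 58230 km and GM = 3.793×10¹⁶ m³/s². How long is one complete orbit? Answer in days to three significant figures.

T ≈ 2.55 days

r_p = 58230 + 23500 = 81730 km = 8.1730×10⁷ m.
r_a = 58230 + 579200 = 637430 km = 6.3743×10⁸ m.
Semi-major axis a = (r_p + r_a)/2 = (81730 + 6.3743×10⁵)/2 = 3.5958×10⁵ km = 3.596×10⁸ m.
By Kepler's third law T = 2π√(a³/μ) = 2π × 3.501×10⁴ = 2.200×10⁵ s.
= 2.546 days.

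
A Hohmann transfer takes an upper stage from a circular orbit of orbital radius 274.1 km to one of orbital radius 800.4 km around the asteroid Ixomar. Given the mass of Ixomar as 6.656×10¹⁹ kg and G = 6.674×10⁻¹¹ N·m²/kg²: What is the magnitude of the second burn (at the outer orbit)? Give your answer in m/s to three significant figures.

μ = GM = 6.674×10⁻¹¹ × 6.656×10¹⁹ = 4.442×10⁹ m³/s².
r₁ = 274.1 km = 2.741×10⁵ m.
r₂ = 800.4 km = 8.004×10⁵ m.
Transfer ellipse a_t = (r₁ + r₂)/2 = 5.372×10⁵ m.
At r₁: circular v_c1 = √(μ/r₁) = 127.3 m/s; transfer-periapsis v_p = √[μ(2/r₁ − 1/a_t)] = 155.4 m/s.
At r₂: circular v_c2 = √(μ/r₂) = 74.50 m/s; transfer-apoapsis v_a = √[μ(2/r₂ − 1/a_t)] = 53.21 m/s.
Δv₂ = v_c2 − v_a = 21.29 m/s.

Δv ≈ 21.3 m/s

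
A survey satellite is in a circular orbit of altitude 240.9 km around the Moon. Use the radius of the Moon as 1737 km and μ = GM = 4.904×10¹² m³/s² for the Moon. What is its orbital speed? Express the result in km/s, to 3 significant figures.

r = 1737 + 240.9 = 1977.9 km = 1.9779×10⁶ m.
For a circular orbit v = √(μ/r) = √(4.904×10¹² / 1.978×10⁶) = √(2.479×10⁶) = 1575 m/s.
That is 1.575 km/s.

v ≈ 1.57 km/s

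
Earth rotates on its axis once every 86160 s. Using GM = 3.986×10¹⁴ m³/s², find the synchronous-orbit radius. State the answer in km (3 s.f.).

r_sync ≈ 42200 km

A synchronous orbit has period T, so by Kepler's third law a = (μT²/4π²)^(1/3).
μT²/4π² = 3.986×10¹⁴ × (8.616×10⁴)² / 39.48 = 7.495×10²² m³.
a = 4.216×10⁷ m = 42163 km.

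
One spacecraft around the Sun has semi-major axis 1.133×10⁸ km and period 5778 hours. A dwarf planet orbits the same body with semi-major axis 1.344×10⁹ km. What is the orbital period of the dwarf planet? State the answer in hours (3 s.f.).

T₂ ≈ 2.36×10⁵ hours

Kepler's third law: T² ∝ a³, so T₂ = T₁ (a₂/a₁)^(3/2).
a₂/a₁ = 11.86, (a₂/a₁)^(3/2) = 40.86.
T₂ = 5778 × 40.86 = 2.361×10⁵ hours.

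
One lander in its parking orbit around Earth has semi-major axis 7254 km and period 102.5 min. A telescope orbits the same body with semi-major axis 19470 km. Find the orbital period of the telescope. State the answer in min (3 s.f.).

Kepler's third law: T² ∝ a³, so T₂ = T₁ (a₂/a₁)^(3/2).
a₂/a₁ = 2.684, (a₂/a₁)^(3/2) = 4.397.
T₂ = 102.5 × 4.397 = 450.7 min.

T₂ ≈ 451 min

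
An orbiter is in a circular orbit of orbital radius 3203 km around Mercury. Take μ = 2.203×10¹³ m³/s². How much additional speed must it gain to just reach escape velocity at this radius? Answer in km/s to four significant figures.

r = 3203 km = 3.203×10⁶ m.
Circular speed v_c = √(μ/r) = 2623 m/s.
Escape speed v_esc = √(2μ/r) = √2 × v_c = 3709 m/s.
Δv = v_esc − v_c = 1086 m/s = 1.086 km/s.

Δv ≈ 1.086 km/s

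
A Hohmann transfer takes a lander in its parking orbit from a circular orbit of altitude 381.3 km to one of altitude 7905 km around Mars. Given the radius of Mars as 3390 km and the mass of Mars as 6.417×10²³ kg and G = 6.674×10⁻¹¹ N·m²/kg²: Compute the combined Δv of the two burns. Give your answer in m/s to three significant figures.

Δv_total ≈ 1330 m/s

μ = GM = 6.674×10⁻¹¹ × 6.417×10²³ = 4.283×10¹³ m³/s².
r₁ = 3390 + 381.3 = 3771.3 km = 3.7713×10⁶ m.
r₂ = 3390 + 7905 = 11295 km = 1.1295×10⁷ m.
Transfer ellipse a_t = (r₁ + r₂)/2 = 7.533×10⁶ m.
At r₁: circular v_c1 = √(μ/r₁) = 3370 m/s; transfer-periapsis v_p = √[μ(2/r₁ − 1/a_t)] = 4126 m/s.
Δv₁ = v_p − v_c1 = 756.5 m/s.
At r₂: circular v_c2 = √(μ/r₂) = 1947 m/s; transfer-apoapsis v_a = √[μ(2/r₂ − 1/a_t)] = 1378 m/s.
Δv₂ = v_c2 − v_a = 569.5 m/s.
Total Δv = Δv₁ + Δv₂ = 1326 m/s.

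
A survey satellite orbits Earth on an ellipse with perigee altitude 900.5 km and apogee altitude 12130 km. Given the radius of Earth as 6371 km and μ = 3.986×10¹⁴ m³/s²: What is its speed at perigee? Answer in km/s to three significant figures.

r_p = 6371 + 900.5 = 7271.5 km = 7.2715×10⁶ m.
r_a = 6371 + 12130 = 18501 km = 1.8501×10⁷ m.
Semi-major axis a = (r_p + r_a)/2 = 12886 km = 1.289×10⁷ m.
Vis-viva: v² = μ(2/r − 1/a) = 3.986×10¹⁴ × (2.750×10⁻⁷ − 7.760×10⁻⁸) = 7.870×10⁷ m²/s².
v = 8871 m/s = 8.871 km/s.

v ≈ 8.87 km/s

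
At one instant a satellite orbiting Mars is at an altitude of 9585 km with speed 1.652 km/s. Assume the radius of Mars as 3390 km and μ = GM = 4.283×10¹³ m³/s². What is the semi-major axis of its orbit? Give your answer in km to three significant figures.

a ≈ 11100 km

r = 3390 + 9585 = 12975 km = 1.298×10⁷ m.
Specific orbital energy ε = v²/2 − μ/r = (1652)²/2 − 4.283×10¹³/1.298×10⁷ = -1.936×10⁶ J/kg.
Since ε = −μ/(2a), a = −μ/(2ε) = 1.106×10⁷ m = 11059 km.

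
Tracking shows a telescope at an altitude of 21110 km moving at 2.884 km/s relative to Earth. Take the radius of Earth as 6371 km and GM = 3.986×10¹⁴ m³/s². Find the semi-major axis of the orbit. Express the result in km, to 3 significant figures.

a ≈ 19300 km

r = 6371 + 21110 = 27481 km = 2.748×10⁷ m.
Vis-viva rearranged: 1/a = 2/r − v²/μ = 7.278×10⁻⁸ − 2.087×10⁻⁸ = 5.191×10⁻⁸ m⁻¹.
a = 1.926×10⁷ m = 19264 km.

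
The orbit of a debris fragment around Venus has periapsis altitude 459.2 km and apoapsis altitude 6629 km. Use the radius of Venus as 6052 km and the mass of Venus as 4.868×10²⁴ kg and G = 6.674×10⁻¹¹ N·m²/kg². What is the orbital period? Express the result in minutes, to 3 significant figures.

T ≈ 173 minutes

μ = GM = 6.674×10⁻¹¹ × 4.868×10²⁴ = 3.249×10¹⁴ m³/s².
r_p = 6052 + 459.2 = 6511.2 km = 6.5112×10⁶ m.
r_a = 6052 + 6629 = 12681 km = 1.2681×10⁷ m.
Semi-major axis a = (r_p + r_a)/2 = (6511.2 + 12681)/2 = 9596.1 km = 9.596×10⁶ m.
By Kepler's third law T = 2π√(a³/μ) = 2π × 1.649×10³ = 1.036×10⁴ s.
= 172.7 minutes.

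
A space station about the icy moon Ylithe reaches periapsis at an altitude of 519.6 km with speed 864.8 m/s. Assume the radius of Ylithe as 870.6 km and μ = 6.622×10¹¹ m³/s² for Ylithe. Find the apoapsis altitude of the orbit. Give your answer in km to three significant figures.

r_p = 870.6 + 519.6 = 1390.2 km = 1.390×10⁶ m.
Specific energy ε = v²/2 − μ/r = -1.024×10⁵ J/kg, so a = −μ/(2ε) = 3.234×10⁶ m.
The apsides satisfy r_p + r_a = 2a, so the apoapsis radius is 2a − r_p = 5.077×10⁶ m = 5076.9 km.
Apoapsis altitude = 5076.9 − 870.6 = 4206.3 km.

apoapsis altitude ≈ 4210 km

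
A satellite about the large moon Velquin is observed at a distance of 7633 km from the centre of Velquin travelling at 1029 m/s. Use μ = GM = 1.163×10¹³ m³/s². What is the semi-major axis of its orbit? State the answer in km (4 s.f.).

r = 7.633×10⁶ m.
Specific orbital energy ε = v²/2 − μ/r = (1029)²/2 − 1.163×10¹³/7.633×10⁶ = -9.942×10⁵ J/kg.
Since ε = −μ/(2a), a = −μ/(2ε) = 5.849×10⁶ m = 5848.8 km.

a ≈ 5849 km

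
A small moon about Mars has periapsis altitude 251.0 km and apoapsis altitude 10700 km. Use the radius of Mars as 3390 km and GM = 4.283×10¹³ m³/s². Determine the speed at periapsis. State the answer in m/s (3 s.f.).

r_p = 3390 + 251.0 = 3641.0 km = 3.6410×10⁶ m.
r_a = 3390 + 10700 = 14090 km = 1.4090×10⁷ m.
Semi-major axis a = (r_p + r_a)/2 = 8865.5 km = 8.866×10⁶ m.
Vis-viva: v² = μ(2/r − 1/a) = 4.283×10¹³ × (5.493×10⁻⁷ − 1.128×10⁻⁷) = 1.870×10⁷ m²/s².
v = 4324 m/s.

v ≈ 4320 m/s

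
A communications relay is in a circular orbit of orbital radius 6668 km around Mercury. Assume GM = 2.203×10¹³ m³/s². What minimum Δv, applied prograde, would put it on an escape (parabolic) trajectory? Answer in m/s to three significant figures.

Δv ≈ 753 m/s

r = 6668 km = 6.668×10⁶ m.
Circular speed v_c = √(μ/r) = 1818 m/s.
Escape speed v_esc = √(2μ/r) = √2 × v_c = 2571 m/s.
Δv = v_esc − v_c = 752.9 m/s.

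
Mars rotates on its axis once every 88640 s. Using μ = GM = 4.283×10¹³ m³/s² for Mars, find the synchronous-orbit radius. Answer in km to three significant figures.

A synchronous orbit has period T, so by Kepler's third law a = (μT²/4π²)^(1/3).
μT²/4π² = 4.283×10¹³ × (8.864×10⁴)² / 39.48 = 8.524×10²¹ m³.
a = 2.043×10⁷ m = 20428 km.

r_sync ≈ 20400 km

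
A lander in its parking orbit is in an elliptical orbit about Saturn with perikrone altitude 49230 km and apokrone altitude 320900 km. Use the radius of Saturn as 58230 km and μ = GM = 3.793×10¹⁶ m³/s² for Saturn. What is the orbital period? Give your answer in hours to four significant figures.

r_p = 58230 + 49230 = 107460 km = 1.0746×10⁸ m.
r_a = 58230 + 320900 = 379130 km = 3.7913×10⁸ m.
Semi-major axis a = (r_p + r_a)/2 = (1.0746×10⁵ + 3.7913×10⁵)/2 = 2.4330×10⁵ km = 2.433×10⁸ m.
By Kepler's third law T = 2π√(a³/μ) = 2π × 1.949×10⁴ = 1.224×10⁵ s.
= 34.01 hours.

T ≈ 34.01 hours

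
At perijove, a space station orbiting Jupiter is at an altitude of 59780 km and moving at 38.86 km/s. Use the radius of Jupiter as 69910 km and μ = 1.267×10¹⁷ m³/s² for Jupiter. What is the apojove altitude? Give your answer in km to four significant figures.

r_p = 69910 + 59780 = 1.2969×10⁵ km = 1.297×10⁸ m.
Specific energy ε = v²/2 − μ/r = -2.219×10⁸ J/kg, so a = −μ/(2ε) = 2.855×10⁸ m.
The apsides satisfy r_p + r_a = 2a, so the apojove radius is 2a − r_p = 4.413×10⁸ m = 4.4130×10⁵ km.
Apojove altitude = 4.4130×10⁵ − 69910 = 3.7139×10⁵ km.

apojove altitude ≈ 3.714×10⁵ km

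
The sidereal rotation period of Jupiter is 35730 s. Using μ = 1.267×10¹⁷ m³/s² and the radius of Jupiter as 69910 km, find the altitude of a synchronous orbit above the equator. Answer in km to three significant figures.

h_sync ≈ 90100 km

A synchronous orbit has period T, so by Kepler's third law a = (μT²/4π²)^(1/3).
μT²/4π² = 1.267×10¹⁷ × (3.573×10⁴)² / 39.48 = 4.097×10²⁴ m³.
a = 1.600×10⁸ m = 1.6002×10⁵ km.
Altitude h = a − R = 1.6002×10⁵ − 69910 = 90105 km.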